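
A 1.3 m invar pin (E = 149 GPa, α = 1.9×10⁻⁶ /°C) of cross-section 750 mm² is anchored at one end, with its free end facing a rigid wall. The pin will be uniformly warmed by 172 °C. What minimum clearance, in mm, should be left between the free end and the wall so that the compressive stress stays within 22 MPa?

With no wall the pin would lengthen by αΔT L = 1.9×10⁻⁶ × 172 × 1300 = 0.4248 mm.
A stress of 22 MPa corresponds to the wall pushing the pin back by σL/E = 22×1300/(149×10³) = 0.1919 mm.
The gap must absorb the remainder: g_min = 0.4248 − 0.1919 = 0.2329 mm.

g ≈ 0.233 mm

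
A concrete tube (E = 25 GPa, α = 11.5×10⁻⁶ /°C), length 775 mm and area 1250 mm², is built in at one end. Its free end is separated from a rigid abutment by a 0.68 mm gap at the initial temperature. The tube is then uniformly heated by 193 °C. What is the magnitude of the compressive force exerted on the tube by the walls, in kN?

P ≈ 41.9 kN

Unrestrained expansion: δ_free = αΔT L = 11.5×10⁻⁶ × 193 × 775 = 1.72 mm.
After closing the 0.68 mm clearance, 1.72 − 0.68 = 1.04 mm of expansion remains to be suppressed by the wall.
Compatibility: PL/(AE) = 1.04 mm, so σ = P/A = E × (1.04/775) = 33.55 MPa.
Force on the wall = σA = 33.55 × 1250 mm² = 41.94 kN.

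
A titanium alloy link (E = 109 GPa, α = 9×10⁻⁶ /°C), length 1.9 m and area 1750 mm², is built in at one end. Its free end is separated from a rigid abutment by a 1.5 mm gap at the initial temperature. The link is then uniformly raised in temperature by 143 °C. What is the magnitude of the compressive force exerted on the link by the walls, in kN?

P ≈ 94.9 kN

Unrestrained expansion: δ_free = αΔT L = 9×10⁻⁶ × 143 × 1900 = 2.445 mm.
After closing the 1.5 mm clearance, 2.445 − 1.5 = 0.9453 mm of expansion remains to be suppressed by the wall.
That suppressed elongation corresponds to σ = E·Δ/L = 109×10³ × 0.9453/1900 = 54.23 MPa.
Force on the wall = σA = 54.23 × 1750 mm² = 94.9 kN.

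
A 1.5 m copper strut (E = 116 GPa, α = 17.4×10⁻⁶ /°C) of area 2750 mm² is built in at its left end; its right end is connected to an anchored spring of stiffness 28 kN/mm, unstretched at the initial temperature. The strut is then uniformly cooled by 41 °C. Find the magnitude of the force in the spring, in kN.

Free thermal contraction: δ_free = αΔT L = 17.4×10⁻⁶ × 41 × 1500 = 1.07 mm.
Let P be the tensile force in the spring. The strut extends elastically by PL/(AE) and the spring stretches by P/k; together these equal δ_free.
P [ L/(AE) + 1/k ] = δ_free → P [ 1500/(2750×116×10³) + 1/(28×10³) ] = 1.07.
P = 1.07 / 4.042×10⁻⁵ = 26480 N.

P ≈ 26.5 kN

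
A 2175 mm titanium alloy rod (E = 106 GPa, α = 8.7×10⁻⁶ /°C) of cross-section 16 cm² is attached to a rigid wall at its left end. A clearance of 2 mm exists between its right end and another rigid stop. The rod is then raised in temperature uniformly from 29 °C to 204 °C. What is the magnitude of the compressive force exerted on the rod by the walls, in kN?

P ≈ 102 kN

Free thermal elongation = αΔT L = 8.7×10⁻⁶ × 175 × 2175 = 3.311 mm.
After closing the 2 mm clearance, 3.311 − 2 = 1.311 mm of expansion remains to be suppressed by the wall.
That suppressed elongation corresponds to σ = E·Δ/L = 106×10³ × 1.311/2175 = 63.91 MPa.
Force on the wall = σA = 63.91 × 1600 mm² = 102.3 kN.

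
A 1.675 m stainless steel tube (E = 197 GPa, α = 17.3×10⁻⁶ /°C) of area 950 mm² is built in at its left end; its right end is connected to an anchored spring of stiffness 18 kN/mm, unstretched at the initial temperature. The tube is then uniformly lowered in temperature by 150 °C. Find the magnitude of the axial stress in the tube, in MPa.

If the spring were absent the tube would shorten by αΔT L = 17.3×10⁻⁶ × 150 × 1675 = 4.347 mm.
Let P be the tensile force in the spring. The tube extends elastically by PL/(AE) and the spring stretches by P/k; together these equal δ_free.
P [ L/(AE) + 1/k ] = δ_free → P [ 1675/(950×197×10³) + 1/(18×10³) ] = 4.347.
P = 4.347 / 6.451×10⁻⁵ = 67380 N.
σ = P/A = 67380/950 = 70.93 MPa.

σ ≈ 70.9 MPa (tensile)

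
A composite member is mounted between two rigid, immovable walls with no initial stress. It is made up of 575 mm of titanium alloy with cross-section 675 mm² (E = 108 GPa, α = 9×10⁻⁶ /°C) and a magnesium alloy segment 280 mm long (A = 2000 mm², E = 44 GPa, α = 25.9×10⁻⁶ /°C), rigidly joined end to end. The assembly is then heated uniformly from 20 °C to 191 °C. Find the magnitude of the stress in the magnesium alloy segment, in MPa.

σ ≈ 96 MPa (compressive)

Free thermal expansion of the whole bar: Σ αᵢΔT Lᵢ = 9×10⁻⁶×171×575 + 25.9×10⁻⁶×171×280 = 2.125 mm.
The walls prevent any net length change, so an axial force P (same in every segment) develops. Compatibility: P · Σ Lᵢ/(AᵢEᵢ) = δ_free.
Σ Lᵢ/(AᵢEᵢ) = 575/(675×108×10³) + 280/(2000×44×10³) = 1.107×10⁻⁵ mm/N.
P = 2.125 / 1.107×10⁻⁵ = 192000 N = 192 kN, compressive.
σ_{magnesium alloy} = P / A = 192000 / 2000 = 95.99 MPa.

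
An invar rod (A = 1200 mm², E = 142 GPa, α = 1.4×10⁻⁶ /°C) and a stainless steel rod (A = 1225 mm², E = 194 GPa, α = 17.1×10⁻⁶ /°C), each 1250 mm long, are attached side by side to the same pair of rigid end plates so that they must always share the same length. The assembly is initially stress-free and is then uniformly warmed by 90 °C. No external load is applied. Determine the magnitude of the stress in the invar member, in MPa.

σ ≈ 117 MPa (tensile)

Equilibrium of a rigid end plate with no external load gives equal and opposite internal forces ±P in the two members. Since α_{stainless steel} > α_{invar}, heating drives the stainless steel into compression and the invar into tension.
Compatibility of the two members (thermal + elastic change equal): (α₁ − α₂)ΔT = P·[1/(A₁E₁) + 1/(A₂E₂)].
|α₁ − α₂|·ΔT = 15.7×10⁻⁶ × 90 = 0.001413.
1/(A₁E₁) + 1/(A₂E₂) = 1/(1200×142×10³) + 1/(1225×194×10³) = 1.008×10⁻⁸ N⁻¹.
So P = 0.001413 / 1.008×10⁻⁸ = 140.2 kN.
σ_{invar} = P/A₁ = 140200/1200 = 116.9 MPa, tensile.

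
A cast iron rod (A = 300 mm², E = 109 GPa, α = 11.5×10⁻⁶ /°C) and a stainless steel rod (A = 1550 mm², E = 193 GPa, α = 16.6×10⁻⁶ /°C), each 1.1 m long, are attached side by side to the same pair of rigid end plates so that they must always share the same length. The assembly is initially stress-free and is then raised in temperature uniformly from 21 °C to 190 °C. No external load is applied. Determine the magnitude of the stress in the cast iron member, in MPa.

Both members must finish at the same length. With the larger α, the stainless steel tends to over-expand; the plates restrain it, putting the stainless steel in compression and the cast iron in tension. With no external load the two internal forces are equal and opposite, magnitude P.
Compatibility of the two members (thermal + elastic change equal): (α₁ − α₂)ΔT = P·[1/(A₁E₁) + 1/(A₂E₂)].
|α₁ − α₂|·ΔT = 5.1×10⁻⁶ × 169 = 0.0008619.
1/(A₁E₁) + 1/(A₂E₂) = 1/(300×109×10³) + 1/(1550×193×10³) = 3.392×10⁻⁸ N⁻¹.
So P = 0.0008619 / 3.392×10⁻⁸ = 25.41 kN.
σ_{cast iron} = P/A₁ = 25410/300 = 84.69 MPa, tensile.

σ ≈ 84.7 MPa (tensile)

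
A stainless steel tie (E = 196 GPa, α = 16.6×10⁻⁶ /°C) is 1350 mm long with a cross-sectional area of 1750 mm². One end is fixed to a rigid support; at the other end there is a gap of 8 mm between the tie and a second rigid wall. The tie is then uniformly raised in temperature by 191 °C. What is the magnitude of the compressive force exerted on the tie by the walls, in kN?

P ≈ 0 kN

If the wall were absent the tie would grow by αΔT L = 16.6×10⁻⁶ × 191 × 1350 = 4.28 mm.
Since δ_free = 4.28 mm is less than the 8 mm gap, the tie never touches the wall. No axial force develops.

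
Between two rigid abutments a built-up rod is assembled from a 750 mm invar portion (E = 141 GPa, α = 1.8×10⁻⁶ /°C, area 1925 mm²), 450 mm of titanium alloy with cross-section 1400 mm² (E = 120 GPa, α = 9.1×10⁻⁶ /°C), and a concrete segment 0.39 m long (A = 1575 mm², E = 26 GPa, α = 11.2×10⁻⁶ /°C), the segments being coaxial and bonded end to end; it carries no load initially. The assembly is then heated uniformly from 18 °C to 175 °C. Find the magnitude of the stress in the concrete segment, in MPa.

σ ≈ 65.4 MPa (compressive)

If the supports were absent, the total length change would be Σ αᵢΔT Lᵢ = 1.8×10⁻⁶×157×750 + 9.1×10⁻⁶×157×450 + 11.2×10⁻⁶×157×390 = 1.541 mm.
The walls prevent any net length change, so an axial force P (same in every segment) develops. Compatibility: P · Σ Lᵢ/(AᵢEᵢ) = δ_free.
Σ Lᵢ/(AᵢEᵢ) = 750/(1925×141×10³) + 450/(1400×120×10³) + 390/(1575×26×10³) = 1.497×10⁻⁵ mm/N.
Hence P = δ_free / Σ(L/AE) = 1.541/1.497×10⁻⁵ = 102.9 kN (compressive).
σ_{concrete} = P / A = 102900 / 1575 = 65.36 MPa.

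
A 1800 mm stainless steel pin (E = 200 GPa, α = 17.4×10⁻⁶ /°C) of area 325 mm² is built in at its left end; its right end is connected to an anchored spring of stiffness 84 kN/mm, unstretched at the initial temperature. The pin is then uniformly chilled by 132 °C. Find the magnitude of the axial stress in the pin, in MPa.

If the spring were absent the pin would shorten by αΔT L = 17.4×10⁻⁶ × 132 × 1800 = 4.134 mm.
With a force P in the spring, the elastic change of the pin is PL/(AE) and that of the spring is P/k; compatibility requires their sum to equal δ_free.
So P = δ_free / [L/(AE) + 1/k] = 4.134 / [ 1800/(325×200×10³) + 1/(84×10³) ].
P = 4.134 / 3.96×10⁻⁵ = 104400 N.
σ = P/A = 104400/325 = 321.3 MPa.

σ ≈ 321 MPa (tensile)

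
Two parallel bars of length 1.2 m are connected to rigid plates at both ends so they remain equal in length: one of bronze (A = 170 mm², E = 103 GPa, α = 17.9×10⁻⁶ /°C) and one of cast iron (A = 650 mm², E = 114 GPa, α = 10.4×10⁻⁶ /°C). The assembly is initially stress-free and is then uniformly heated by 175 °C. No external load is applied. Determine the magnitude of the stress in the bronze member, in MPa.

Both members must finish at the same length. With the larger α, the bronze tends to over-expand; the plates restrain it, putting the bronze in compression and the cast iron in tension. With no external load the two internal forces are equal and opposite, magnitude P.
Equating the net (thermal + elastic) strains gives |α₁ − α₂|·ΔT = P·[1/(A₁E₁) + 1/(A₂E₂)].
|α₁ − α₂|·ΔT = 7.5×10⁻⁶ × 175 = 0.001312.
1/(A₁E₁) + 1/(A₂E₂) = 1/(170×103×10³) + 1/(650×114×10³) = 7.061×10⁻⁸ N⁻¹.
P = 0.001312 / 7.061×10⁻⁸ = 18590 N = 18.59 kN.
σ_{bronze} = P/A₁ = 18590/170 = 109.3 MPa, compressive.

σ ≈ 109 MPa (compressive)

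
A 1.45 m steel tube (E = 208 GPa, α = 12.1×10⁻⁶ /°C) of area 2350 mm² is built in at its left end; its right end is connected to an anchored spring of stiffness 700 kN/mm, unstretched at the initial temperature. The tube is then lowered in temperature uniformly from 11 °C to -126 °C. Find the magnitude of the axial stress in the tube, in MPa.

σ ≈ 233 MPa (tensile)

The unrestrained thermal change is αΔT L = 12.1×10⁻⁶ × 137 × 1450 = 2.404 mm.
Let P be the tensile force in the spring. The tube extends elastically by PL/(AE) and the spring stretches by P/k; together these equal δ_free.
P [ L/(AE) + 1/k ] = δ_free → P [ 1450/(2350×208×10³) + 1/(700×10³) ] = 2.404.
P = 2.404 / 4.395×10⁻⁶ = 546900 N.
σ = P/A = 546900/2350 = 232.7 MPa.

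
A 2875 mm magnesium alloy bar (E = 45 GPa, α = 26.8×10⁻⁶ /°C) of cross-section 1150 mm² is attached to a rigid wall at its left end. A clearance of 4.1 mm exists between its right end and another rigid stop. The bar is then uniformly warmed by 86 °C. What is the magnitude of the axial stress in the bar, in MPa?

Free thermal elongation = αΔT L = 26.8×10⁻⁶ × 86 × 2875 = 6.626 mm.
After closing the 4.1 mm clearance, 6.626 − 4.1 = 2.526 mm of expansion remains to be suppressed by the wall.
That suppressed elongation corresponds to σ = E·Δ/L = 45×10³ × 2.526/2875 = 39.54 MPa.

σ ≈ 39.5 MPa (compressive)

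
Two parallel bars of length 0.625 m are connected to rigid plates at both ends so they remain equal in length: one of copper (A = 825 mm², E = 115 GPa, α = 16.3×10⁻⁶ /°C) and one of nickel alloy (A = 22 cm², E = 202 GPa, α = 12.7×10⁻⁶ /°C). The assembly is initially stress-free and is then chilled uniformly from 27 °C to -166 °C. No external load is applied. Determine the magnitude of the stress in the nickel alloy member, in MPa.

σ ≈ 24.7 MPa (compressive)

Both members must finish at the same length. With the larger α, the copper tends to over-contract; the plates restrain it, putting the copper in tension and the nickel alloy in compression. With no external load the two internal forces are equal and opposite, magnitude P.
Compatibility of the two members (thermal + elastic change equal): (α₁ − α₂)ΔT = P·[1/(A₁E₁) + 1/(A₂E₂)].
|α₁ − α₂|·ΔT = 3.6×10⁻⁶ × 193 = 0.0006948.
1/(A₁E₁) + 1/(A₂E₂) = 1/(825×115×10³) + 1/(2200×202×10³) = 1.279×10⁻⁸ N⁻¹.
P = 0.0006948 / 1.279×10⁻⁸ = 54320 N = 54.32 kN.
σ_{nickel alloy} = P/A₂ = 54320/2200 = 24.69 MPa, compressive.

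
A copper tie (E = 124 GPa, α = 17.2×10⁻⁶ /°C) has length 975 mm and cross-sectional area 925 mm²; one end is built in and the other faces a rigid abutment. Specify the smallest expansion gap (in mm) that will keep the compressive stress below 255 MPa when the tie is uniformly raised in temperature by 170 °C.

Free expansion if unrestrained: δ_free = αΔT L = 17.2×10⁻⁶ × 170 × 975 = 2.851 mm.
A stress of 255 MPa corresponds to the wall pushing the tie back by σL/E = 255×975/(124×10³) = 2.005 mm.
The gap must absorb the remainder: g_min = 2.851 − 2.005 = 0.8459 mm.

g ≈ 0.846 mm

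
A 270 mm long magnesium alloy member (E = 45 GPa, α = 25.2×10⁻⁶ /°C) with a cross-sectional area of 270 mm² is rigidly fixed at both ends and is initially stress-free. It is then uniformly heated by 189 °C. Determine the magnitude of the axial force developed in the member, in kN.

P ≈ 57.9 kN (compressive)

With zero net strain, σ = E·αΔT = 45 GPa × 25.2×10⁻⁶ × 189 = 214.3 MPa.
Axial force P = σA = 214.3 × 270 = 57870 N = 57.87 kN, compressive.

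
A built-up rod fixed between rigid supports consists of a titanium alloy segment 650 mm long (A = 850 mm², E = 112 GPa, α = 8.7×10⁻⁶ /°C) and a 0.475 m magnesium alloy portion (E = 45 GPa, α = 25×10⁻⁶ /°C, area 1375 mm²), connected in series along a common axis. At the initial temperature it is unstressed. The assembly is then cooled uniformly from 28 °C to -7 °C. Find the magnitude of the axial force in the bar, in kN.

P ≈ 42.3 kN (tensile)

Free thermal contraction of the whole bar: Σ αᵢΔT Lᵢ = 8.7×10⁻⁶×35×650 + 25×10⁻⁶×35×475 = 0.6135 mm.
The rigid supports impose zero overall length change; the single axial force P common to all segments must satisfy P Σ Lᵢ/(AᵢEᵢ) = δ_free.
Σ Lᵢ/(AᵢEᵢ) = 650/(850×112×10³) + 475/(1375×45×10³) = 1.45×10⁻⁵ mm/N.
So P = 0.6135 / 1.45×10⁻⁵ = 42.3 kN, tensile.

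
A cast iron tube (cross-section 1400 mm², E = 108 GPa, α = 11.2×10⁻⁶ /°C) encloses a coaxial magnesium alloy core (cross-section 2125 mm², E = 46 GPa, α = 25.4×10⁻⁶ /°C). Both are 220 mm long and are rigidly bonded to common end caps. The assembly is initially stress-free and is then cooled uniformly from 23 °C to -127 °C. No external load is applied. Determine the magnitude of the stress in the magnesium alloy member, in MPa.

σ ≈ 59.5 MPa (tensile)

Both members must finish at the same length. With the larger α, the magnesium alloy tends to over-contract; the plates restrain it, putting the magnesium alloy in tension and the cast iron in compression. With no external load the two internal forces are equal and opposite, magnitude P.
Compatibility of the two members (thermal + elastic change equal): (α₁ − α₂)ΔT = P·[1/(A₁E₁) + 1/(A₂E₂)].
|α₁ − α₂|·ΔT = 14.2×10⁻⁶ × 150 = 0.00213.
1/(A₁E₁) + 1/(A₂E₂) = 1/(1400×108×10³) + 1/(2125×46×10³) = 1.684×10⁻⁸ N⁻¹.
So P = 0.00213 / 1.684×10⁻⁸ = 126.5 kN.
σ_{magnesium alloy} = P/A₂ = 126500/2125 = 59.51 MPa, tensile.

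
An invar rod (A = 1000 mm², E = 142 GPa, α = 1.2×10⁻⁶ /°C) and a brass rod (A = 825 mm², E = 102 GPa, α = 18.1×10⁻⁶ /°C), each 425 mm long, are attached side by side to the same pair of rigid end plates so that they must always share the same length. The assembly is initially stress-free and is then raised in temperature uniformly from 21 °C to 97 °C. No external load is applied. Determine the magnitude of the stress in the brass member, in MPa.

σ ≈ 82.3 MPa (compressive)

Both members must finish at the same length. With the larger α, the brass tends to over-expand; the plates restrain it, putting the brass in compression and the invar in tension. With no external load the two internal forces are equal and opposite, magnitude P.
Compatibility of the two members (thermal + elastic change equal): (α₁ − α₂)ΔT = P·[1/(A₁E₁) + 1/(A₂E₂)].
|α₁ − α₂|·ΔT = 16.9×10⁻⁶ × 76 = 0.001284.
1/(A₁E₁) + 1/(A₂E₂) = 1/(1000×142×10³) + 1/(825×102×10³) = 1.893×10⁻⁸ N⁻¹.
P = 0.001284 / 1.893×10⁻⁸ = 67870 N = 67.87 kN.
σ_{brass} = P/A₂ = 67870/825 = 82.26 MPa, compressive.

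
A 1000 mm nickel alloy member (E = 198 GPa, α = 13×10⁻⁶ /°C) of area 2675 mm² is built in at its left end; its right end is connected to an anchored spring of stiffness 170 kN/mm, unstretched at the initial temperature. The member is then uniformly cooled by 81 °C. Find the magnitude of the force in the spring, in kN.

Free thermal contraction: δ_free = αΔT L = 13×10⁻⁶ × 81 × 1000 = 1.053 mm.
Let P be the tensile force in the spring. The member extends elastically by PL/(AE) and the spring stretches by P/k; together these equal δ_free.
P [ L/(AE) + 1/k ] = δ_free → P [ 1000/(2675×198×10³) + 1/(170×10³) ] = 1.053.
P = 1.053 / 7.77×10⁻⁶ = 135500 N.

P ≈ 136 kN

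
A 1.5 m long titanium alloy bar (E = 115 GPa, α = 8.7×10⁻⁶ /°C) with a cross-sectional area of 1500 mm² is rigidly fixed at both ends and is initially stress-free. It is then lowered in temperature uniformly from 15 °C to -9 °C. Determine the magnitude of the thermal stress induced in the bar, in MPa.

σ ≈ 24 MPa (tensile)

Because both ends are immovable the net strain is zero, and the suppressed thermal strain is αΔT = 8.7×10⁻⁶ × 24 = 208.8×10⁻⁶.
Hence σ = E·αΔT = 115×10³ × 208.8×10⁻⁶ = 24.01 MPa, tensile.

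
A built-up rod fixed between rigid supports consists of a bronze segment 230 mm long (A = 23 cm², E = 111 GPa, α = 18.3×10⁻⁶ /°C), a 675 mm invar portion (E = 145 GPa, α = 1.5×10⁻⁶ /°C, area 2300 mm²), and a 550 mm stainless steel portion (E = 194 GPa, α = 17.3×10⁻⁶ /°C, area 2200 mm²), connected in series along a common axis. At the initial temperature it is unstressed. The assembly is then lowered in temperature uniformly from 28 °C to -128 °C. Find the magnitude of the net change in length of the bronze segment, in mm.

With the walls removed the bar would change length by δ_free = Σ αᵢΔT Lᵢ = 18.3×10⁻⁶×156×230 + 1.5×10⁻⁶×156×675 + 17.3×10⁻⁶×156×550 = 2.299 mm.
The rigid supports impose zero overall length change; the single axial force P common to all segments must satisfy P Σ Lᵢ/(AᵢEᵢ) = δ_free.
Σ Lᵢ/(AᵢEᵢ) = 230/(2300×111×10³) + 675/(2300×145×10³) + 550/(2200×194×10³) = 4.214×10⁻⁶ mm/N.
P = 2.299 / 4.214×10⁻⁶ = 545600 N = 545.6 kN, tensile.
For the bronze segment, free thermal change = 18.3×10⁻⁶×156×230 = 0.6566 mm and elastic change from P = 545600×230/(2300×111×10³) = 0.4915 mm; these oppose, so the net change is 0.165 mm (segment shortens).

|ΔL| ≈ 0.165 mm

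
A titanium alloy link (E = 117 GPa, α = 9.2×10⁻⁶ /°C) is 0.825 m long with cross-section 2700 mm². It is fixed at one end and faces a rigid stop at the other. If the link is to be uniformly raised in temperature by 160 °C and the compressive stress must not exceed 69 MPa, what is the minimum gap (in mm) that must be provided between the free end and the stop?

Free expansion if unrestrained: δ_free = αΔT L = 9.2×10⁻⁶ × 160 × 825 = 1.214 mm.
At the allowable stress the elastic shortening the wall may impose is σL/E = 69 × 825 / (117×10³) = 0.4865 mm.
So the gap has to take up the difference, g_min = δ_free − σL/E = 1.214 − 0.4865 = 0.7279 mm.

g ≈ 0.728 mm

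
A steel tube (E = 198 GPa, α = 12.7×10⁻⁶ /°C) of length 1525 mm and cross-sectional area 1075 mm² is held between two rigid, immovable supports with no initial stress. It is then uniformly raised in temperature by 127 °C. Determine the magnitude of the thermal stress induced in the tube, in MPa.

Because both ends are immovable the net strain is zero, and the suppressed thermal strain is αΔT = 12.7×10⁻⁶ × 127 = 1612.9×10⁻⁶.
The stress required to suppress this strain is σ = Eε = 198×10³ × 1612.9×10⁻⁶ = 319.4 MPa, compressive since the tube is trying to expand.

σ ≈ 319 MPa (compressive)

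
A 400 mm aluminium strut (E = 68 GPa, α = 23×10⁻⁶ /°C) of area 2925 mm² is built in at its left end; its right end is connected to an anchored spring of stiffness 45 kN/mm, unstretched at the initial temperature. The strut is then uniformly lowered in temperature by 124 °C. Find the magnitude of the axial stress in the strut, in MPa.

Free thermal contraction: δ_free = αΔT L = 23×10⁻⁶ × 124 × 400 = 1.141 mm.
With a force P in the spring, the elastic change of the strut is PL/(AE) and that of the spring is P/k; compatibility requires their sum to equal δ_free.
So P = δ_free / [L/(AE) + 1/k] = 1.141 / [ 400/(2925×68×10³) + 1/(45×10³) ].
P = 1.141 / 2.423×10⁻⁵ = 47080 N.
σ = P/A = 47080/2925 = 16.09 MPa.

σ ≈ 16.1 MPa (tensile)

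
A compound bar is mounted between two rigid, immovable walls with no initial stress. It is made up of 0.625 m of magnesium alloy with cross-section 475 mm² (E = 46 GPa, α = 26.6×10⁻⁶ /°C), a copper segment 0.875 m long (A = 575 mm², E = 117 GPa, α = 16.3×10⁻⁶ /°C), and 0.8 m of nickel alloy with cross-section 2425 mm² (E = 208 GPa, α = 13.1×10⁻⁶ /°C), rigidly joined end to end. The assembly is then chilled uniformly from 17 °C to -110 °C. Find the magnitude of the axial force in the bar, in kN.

If the supports were absent, the total length change would be Σ αᵢΔT Lᵢ = 26.6×10⁻⁶×127×625 + 16.3×10⁻⁶×127×875 + 13.1×10⁻⁶×127×800 = 5.254 mm.
The walls prevent any net length change, so an axial force P (same in every segment) develops. Compatibility: P · Σ Lᵢ/(AᵢEᵢ) = δ_free.
Σ Lᵢ/(AᵢEᵢ) = 625/(475×46×10³) + 875/(575×117×10³) + 800/(2425×208×10³) = 4.32×10⁻⁵ mm/N.
Hence P = δ_free / Σ(L/AE) = 5.254/4.32×10⁻⁵ = 121.6 kN (tensile).

P ≈ 122 kN (tensile)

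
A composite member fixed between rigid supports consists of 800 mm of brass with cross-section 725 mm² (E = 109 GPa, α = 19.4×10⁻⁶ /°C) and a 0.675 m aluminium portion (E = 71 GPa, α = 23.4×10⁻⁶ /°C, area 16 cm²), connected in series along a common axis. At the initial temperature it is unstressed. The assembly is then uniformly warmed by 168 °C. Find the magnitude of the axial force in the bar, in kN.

P ≈ 327 kN (compressive)

With the walls removed the bar would change length by δ_free = Σ αᵢΔT Lᵢ = 19.4×10⁻⁶×168×800 + 23.4×10⁻⁶×168×675 = 5.261 mm.
Since the ends are fixed, an axial force P builds up, equal in every segment, with P · Σ Lᵢ/(AᵢEᵢ) = δ_free.
Σ Lᵢ/(AᵢEᵢ) = 800/(725×109×10³) + 675/(1600×71×10³) = 1.607×10⁻⁵ mm/N.
So P = 5.261 / 1.607×10⁻⁵ = 327.5 kN, compressive.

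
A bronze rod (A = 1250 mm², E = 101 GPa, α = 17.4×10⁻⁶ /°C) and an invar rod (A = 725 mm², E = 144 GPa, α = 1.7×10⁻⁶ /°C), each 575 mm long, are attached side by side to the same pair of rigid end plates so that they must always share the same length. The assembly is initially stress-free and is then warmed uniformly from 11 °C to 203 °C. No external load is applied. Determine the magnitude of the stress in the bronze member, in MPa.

Both members must finish at the same length. With the larger α, the bronze tends to over-expand; the plates restrain it, putting the bronze in compression and the invar in tension. With no external load the two internal forces are equal and opposite, magnitude P.
Setting the final lengths equal and cancelling L: (α₁ − α₂)ΔT = P/(A₁E₁) + P/(A₂E₂).
|α₁ − α₂|·ΔT = 15.7×10⁻⁶ × 192 = 0.003014.
1/(A₁E₁) + 1/(A₂E₂) = 1/(1250×101×10³) + 1/(725×144×10³) = 1.75×10⁻⁸ N⁻¹.
P = 0.003014 / 1.75×10⁻⁸ = 172300 N = 172.3 kN.
σ_{bronze} = P/A₁ = 172300/1250 = 137.8 MPa, compressive.

σ ≈ 138 MPa (compressive)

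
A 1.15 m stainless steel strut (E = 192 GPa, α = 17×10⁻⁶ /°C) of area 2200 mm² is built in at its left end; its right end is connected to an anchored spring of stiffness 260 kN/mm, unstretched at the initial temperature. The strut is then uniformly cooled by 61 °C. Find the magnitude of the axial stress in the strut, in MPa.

Free thermal contraction: δ_free = αΔT L = 17×10⁻⁶ × 61 × 1150 = 1.193 mm.
Let P be the tensile force in the spring. The strut extends elastically by PL/(AE) and the spring stretches by P/k; together these equal δ_free.
So P = δ_free / [L/(AE) + 1/k] = 1.193 / [ 1150/(2200×192×10³) + 1/(260×10³) ].
P = 1.193 / 6.569×10⁻⁶ = 181600 N.
σ = P/A = 181600/2200 = 82.52 MPa.

σ ≈ 82.5 MPa (tensile)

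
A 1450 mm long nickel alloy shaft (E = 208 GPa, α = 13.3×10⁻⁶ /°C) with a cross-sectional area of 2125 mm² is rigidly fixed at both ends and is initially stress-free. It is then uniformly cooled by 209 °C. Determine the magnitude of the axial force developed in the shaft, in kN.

P ≈ 1230 kN (tensile)

The ends cannot move, so σ = EαΔT = 208×10³ × 13.3×10⁻⁶ × 209 = 578.2 MPa.
P = AEαΔT = 2125 × 208×10³ × 13.3×10⁻⁶ × 209 = 1229 kN (tensile).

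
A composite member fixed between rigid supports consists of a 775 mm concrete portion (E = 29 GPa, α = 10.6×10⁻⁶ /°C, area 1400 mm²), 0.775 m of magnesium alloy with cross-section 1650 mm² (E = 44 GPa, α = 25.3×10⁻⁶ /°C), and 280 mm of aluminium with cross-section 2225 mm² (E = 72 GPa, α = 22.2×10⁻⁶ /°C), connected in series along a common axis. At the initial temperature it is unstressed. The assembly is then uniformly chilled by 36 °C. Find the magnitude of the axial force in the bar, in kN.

P ≈ 38.9 kN (tensile)

With the walls removed the bar would change length by δ_free = Σ αᵢΔT Lᵢ = 10.6×10⁻⁶×36×775 + 25.3×10⁻⁶×36×775 + 22.2×10⁻⁶×36×280 = 1.225 mm.
Since the ends are fixed, an axial force P builds up, equal in every segment, with P · Σ Lᵢ/(AᵢEᵢ) = δ_free.
Σ Lᵢ/(AᵢEᵢ) = 775/(1400×29×10³) + 775/(1650×44×10³) + 280/(2225×72×10³) = 3.151×10⁻⁵ mm/N.
P = 1.225 / 3.151×10⁻⁵ = 38890 N = 38.89 kN, tensile.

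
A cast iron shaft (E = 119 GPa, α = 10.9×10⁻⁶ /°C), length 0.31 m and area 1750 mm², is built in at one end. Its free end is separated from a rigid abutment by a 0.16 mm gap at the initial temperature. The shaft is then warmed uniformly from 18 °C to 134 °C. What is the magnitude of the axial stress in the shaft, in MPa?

Unrestrained expansion: δ_free = αΔT L = 10.9×10⁻⁶ × 116 × 310 = 0.392 mm.
This exceeds the 0.16 mm gap, so the wall pushes back. The portion of expansion that must be recovered elastically is δ_free − gap = 0.392 − 0.16 = 0.232 mm.
Compatibility: PL/(AE) = 0.232 mm, so σ = P/A = E × (0.232/310) = 89.04 MPa.

σ ≈ 89 MPa (compressive)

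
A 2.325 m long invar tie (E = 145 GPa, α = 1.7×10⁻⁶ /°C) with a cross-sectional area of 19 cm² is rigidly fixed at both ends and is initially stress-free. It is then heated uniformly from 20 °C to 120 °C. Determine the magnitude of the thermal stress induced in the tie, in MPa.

With length fixed, the mechanical strain must cancel the thermal strain αΔT = 1.7×10⁻⁶ × 100 = 170×10⁻⁶.
σ = EαΔT = 145×10³ × 1.7×10⁻⁶ × 100 = 24.65 MPa (compressive; the tie is trying to expand).

σ ≈ 24.6 MPa (compressive)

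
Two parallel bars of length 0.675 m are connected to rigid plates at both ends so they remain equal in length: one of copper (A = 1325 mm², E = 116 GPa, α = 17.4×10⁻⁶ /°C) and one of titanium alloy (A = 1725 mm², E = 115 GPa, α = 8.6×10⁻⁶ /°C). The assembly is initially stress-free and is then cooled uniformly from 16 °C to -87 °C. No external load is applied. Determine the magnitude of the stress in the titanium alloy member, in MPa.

Both members must finish at the same length. With the larger α, the copper tends to over-contract; the plates restrain it, putting the copper in tension and the titanium alloy in compression. With no external load the two internal forces are equal and opposite, magnitude P.
Equating the net (thermal + elastic) strains gives |α₁ − α₂|·ΔT = P·[1/(A₁E₁) + 1/(A₂E₂)].
|α₁ − α₂|·ΔT = 8.8×10⁻⁶ × 103 = 0.0009064.
1/(A₁E₁) + 1/(A₂E₂) = 1/(1325×116×10³) + 1/(1725×115×10³) = 1.155×10⁻⁸ N⁻¹.
P = 0.0009064 / 1.155×10⁻⁸ = 78500 N = 78.5 kN.
σ_{titanium alloy} = P/A₂ = 78500/1725 = 45.5 MPa, compressive.

σ ≈ 45.5 MPa (compressive)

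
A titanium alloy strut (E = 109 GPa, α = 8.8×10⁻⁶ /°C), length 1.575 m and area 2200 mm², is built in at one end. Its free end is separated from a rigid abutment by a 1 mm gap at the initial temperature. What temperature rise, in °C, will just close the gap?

Contact occurs when the free expansion equals the gap: αΔT L = 1 mm.
So ΔT = g/(αL) = 1/(8.8×10⁻⁶ × 1575) = 72.15 °C.

ΔT ≈ 72.2 °C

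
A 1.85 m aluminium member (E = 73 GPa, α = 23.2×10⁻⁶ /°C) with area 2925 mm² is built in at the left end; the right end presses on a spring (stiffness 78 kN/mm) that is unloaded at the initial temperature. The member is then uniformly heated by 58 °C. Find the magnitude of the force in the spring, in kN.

If the spring were absent the member would lengthen by αΔT L = 23.2×10⁻⁶ × 58 × 1850 = 2.489 mm.
Let P be the compressive force at the spring. The member shortens elastically by PL/(AE) and the spring compresses by P/k; together these equal δ_free.
P [ L/(AE) + 1/k ] = δ_free → P [ 1850/(2925×73×10³) + 1/(78×10³) ] = 2.489.
P = 2.489 / 2.148×10⁻⁵ = 115900 N.

P ≈ 116 kN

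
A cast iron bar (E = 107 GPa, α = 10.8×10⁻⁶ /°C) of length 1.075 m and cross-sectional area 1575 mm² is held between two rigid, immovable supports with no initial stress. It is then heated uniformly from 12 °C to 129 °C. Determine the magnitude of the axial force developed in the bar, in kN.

P ≈ 213 kN (compressive)

With zero net strain, σ = E·αΔT = 107 GPa × 10.8×10⁻⁶ × 117 = 135.2 MPa.
Axial force P = σA = 135.2 × 1575 = 212900 N = 212.9 kN, compressive.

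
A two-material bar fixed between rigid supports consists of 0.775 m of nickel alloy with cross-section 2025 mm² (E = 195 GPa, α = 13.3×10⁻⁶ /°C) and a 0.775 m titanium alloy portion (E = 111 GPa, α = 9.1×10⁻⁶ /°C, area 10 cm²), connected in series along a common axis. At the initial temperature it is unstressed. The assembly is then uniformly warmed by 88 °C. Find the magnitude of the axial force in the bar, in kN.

If the supports were absent, the total length change would be Σ αᵢΔT Lᵢ = 13.3×10⁻⁶×88×775 + 9.1×10⁻⁶×88×775 = 1.528 mm.
The walls prevent any net length change, so an axial force P (same in every segment) develops. Compatibility: P · Σ Lᵢ/(AᵢEᵢ) = δ_free.
The series flexibility is Σ Lᵢ/(AᵢEᵢ) = 775/(2025×195×10³) + 775/(1000×111×10³) = 8.945×10⁻⁶ mm/N.
Hence P = δ_free / Σ(L/AE) = 1.528/8.945×10⁻⁶ = 170.8 kN (compressive).

P ≈ 171 kN (compressive)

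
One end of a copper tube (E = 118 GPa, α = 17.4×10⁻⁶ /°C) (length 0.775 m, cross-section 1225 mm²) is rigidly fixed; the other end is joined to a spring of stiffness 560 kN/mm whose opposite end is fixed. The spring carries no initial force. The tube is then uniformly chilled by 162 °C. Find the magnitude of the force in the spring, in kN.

P ≈ 306 kN

If the spring were absent the tube would shorten by αΔT L = 17.4×10⁻⁶ × 162 × 775 = 2.185 mm.
Let P be the tensile force in the spring. The tube extends elastically by PL/(AE) and the spring stretches by P/k; together these equal δ_free.
So P = δ_free / [L/(AE) + 1/k] = 2.185 / [ 775/(1225×118×10³) + 1/(560×10³) ].
P = 2.185 / 7.147×10⁻⁶ = 305700 N.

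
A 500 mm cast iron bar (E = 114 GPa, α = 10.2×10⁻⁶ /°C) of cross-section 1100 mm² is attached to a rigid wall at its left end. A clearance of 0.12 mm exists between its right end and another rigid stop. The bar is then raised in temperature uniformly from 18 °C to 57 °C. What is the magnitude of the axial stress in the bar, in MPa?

If the wall were absent the bar would grow by αΔT L = 10.2×10⁻⁶ × 39 × 500 = 0.1989 mm.
The gap closes (δ_free > 0.12 mm) and the wall then resists a further 0.1989 − 0.12 = 0.0789 mm of expansion.
So σ = E(δ_free − g)/L = 114×10³ × 0.0789/500 = 17.99 MPa.

σ ≈ 18 MPa (compressive)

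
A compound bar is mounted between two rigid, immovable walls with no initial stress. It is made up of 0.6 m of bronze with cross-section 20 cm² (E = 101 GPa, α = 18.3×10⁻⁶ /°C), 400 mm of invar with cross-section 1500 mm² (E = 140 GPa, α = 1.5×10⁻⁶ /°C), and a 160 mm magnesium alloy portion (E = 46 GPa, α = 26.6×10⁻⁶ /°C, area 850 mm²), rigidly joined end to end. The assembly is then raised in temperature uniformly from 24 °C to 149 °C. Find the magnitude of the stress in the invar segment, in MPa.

If the supports were absent, the total length change would be Σ αᵢΔT Lᵢ = 18.3×10⁻⁶×125×600 + 1.5×10⁻⁶×125×400 + 26.6×10⁻⁶×125×160 = 1.98 mm.
The walls prevent any net length change, so an axial force P (same in every segment) develops. Compatibility: P · Σ Lᵢ/(AᵢEᵢ) = δ_free.
The series flexibility is Σ Lᵢ/(AᵢEᵢ) = 600/(2000×101×10³) + 400/(1500×140×10³) + 160/(850×46×10³) = 8.967×10⁻⁶ mm/N.
Hence P = δ_free / Σ(L/AE) = 1.98/8.967×10⁻⁶ = 220.8 kN (compressive).
σ_{invar} = P / A = 220800 / 1500 = 147.2 MPa.

σ ≈ 147 MPa (compressive)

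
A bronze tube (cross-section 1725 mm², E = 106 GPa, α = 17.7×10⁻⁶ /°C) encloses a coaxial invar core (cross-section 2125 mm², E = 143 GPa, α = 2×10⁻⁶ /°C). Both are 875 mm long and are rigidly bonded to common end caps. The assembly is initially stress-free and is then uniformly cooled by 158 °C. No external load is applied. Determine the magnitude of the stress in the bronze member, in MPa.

σ ≈ 164 MPa (tensile)

Equilibrium of a rigid end plate with no external load gives equal and opposite internal forces ±P in the two members. Since α_{bronze} > α_{invar}, cooling drives the bronze into tension and the invar into compression.
Equating the net (thermal + elastic) strains gives |α₁ − α₂|·ΔT = P·[1/(A₁E₁) + 1/(A₂E₂)].
|α₁ − α₂|·ΔT = 15.7×10⁻⁶ × 158 = 0.002481.
1/(A₁E₁) + 1/(A₂E₂) = 1/(1725×106×10³) + 1/(2125×143×10³) = 8.76×10⁻⁹ N⁻¹.
P = 0.002481 / 8.76×10⁻⁹ = 283200 N = 283.2 kN.
σ_{bronze} = P/A₁ = 283200/1725 = 164.2 MPa, tensile.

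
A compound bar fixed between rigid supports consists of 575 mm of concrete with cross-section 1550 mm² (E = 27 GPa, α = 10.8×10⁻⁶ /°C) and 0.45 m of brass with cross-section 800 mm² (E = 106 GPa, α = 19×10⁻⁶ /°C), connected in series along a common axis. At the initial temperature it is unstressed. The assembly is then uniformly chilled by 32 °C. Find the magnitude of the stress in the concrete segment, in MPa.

σ ≈ 16 MPa (tensile)

If the supports were absent, the total length change would be Σ αᵢΔT Lᵢ = 10.8×10⁻⁶×32×575 + 19×10⁻⁶×32×450 = 0.4723 mm.
The rigid supports impose zero overall length change; the single axial force P common to all segments must satisfy P Σ Lᵢ/(AᵢEᵢ) = δ_free.
Σ Lᵢ/(AᵢEᵢ) = 575/(1550×27×10³) + 450/(800×106×10³) = 1.905×10⁻⁵ mm/N.
So P = 0.4723 / 1.905×10⁻⁵ = 24.8 kN, tensile.
σ_{concrete} = P / A = 24800 / 1550 = 16 MPa.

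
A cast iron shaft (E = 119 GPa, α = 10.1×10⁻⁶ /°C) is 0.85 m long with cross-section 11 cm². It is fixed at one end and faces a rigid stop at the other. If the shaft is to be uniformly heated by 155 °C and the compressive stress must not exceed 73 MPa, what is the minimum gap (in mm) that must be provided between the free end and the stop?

Free expansion if unrestrained: δ_free = αΔT L = 10.1×10⁻⁶ × 155 × 850 = 1.331 mm.
A stress of 73 MPa corresponds to the wall pushing the shaft back by σL/E = 73×850/(119×10³) = 0.5214 mm.
So the gap has to take up the difference, g_min = δ_free − σL/E = 1.331 − 0.5214 = 0.8092 mm.

g ≈ 0.809 mm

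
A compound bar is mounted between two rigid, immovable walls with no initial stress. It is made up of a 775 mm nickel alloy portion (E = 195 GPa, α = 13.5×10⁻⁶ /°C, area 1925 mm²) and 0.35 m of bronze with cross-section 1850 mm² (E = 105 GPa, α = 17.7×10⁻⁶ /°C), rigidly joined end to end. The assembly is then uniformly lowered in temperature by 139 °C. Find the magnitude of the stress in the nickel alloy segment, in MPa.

If the supports were absent, the total length change would be Σ αᵢΔT Lᵢ = 13.5×10⁻⁶×139×775 + 17.7×10⁻⁶×139×350 = 2.315 mm.
The rigid supports impose zero overall length change; the single axial force P common to all segments must satisfy P Σ Lᵢ/(AᵢEᵢ) = δ_free.
Σ Lᵢ/(AᵢEᵢ) = 775/(1925×195×10³) + 350/(1850×105×10³) = 3.866×10⁻⁶ mm/N.
So P = 2.315 / 3.866×10⁻⁶ = 598.8 kN, tensile.
σ_{nickel alloy} = P / A = 598800 / 1925 = 311.1 MPa.

σ ≈ 311 MPa (tensile)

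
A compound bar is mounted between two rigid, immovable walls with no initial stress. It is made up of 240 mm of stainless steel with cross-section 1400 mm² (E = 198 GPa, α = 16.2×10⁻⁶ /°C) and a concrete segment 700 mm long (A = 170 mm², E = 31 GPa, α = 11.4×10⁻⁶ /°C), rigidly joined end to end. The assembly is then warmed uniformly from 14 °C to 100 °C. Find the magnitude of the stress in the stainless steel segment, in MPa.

σ ≈ 5.45 MPa (compressive)

Free thermal expansion of the whole bar: Σ αᵢΔT Lᵢ = 16.2×10⁻⁶×86×240 + 11.4×10⁻⁶×86×700 = 1.021 mm.
Since the ends are fixed, an axial force P builds up, equal in every segment, with P · Σ Lᵢ/(AᵢEᵢ) = δ_free.
Σ Lᵢ/(AᵢEᵢ) = 240/(1400×198×10³) + 700/(170×31×10³) = 0.0001337 mm/N.
Hence P = δ_free / Σ(L/AE) = 1.021/0.0001337 = 7.634 kN (compressive).
σ_{stainless steel} = P / A = 7634 / 1400 = 5.453 MPa.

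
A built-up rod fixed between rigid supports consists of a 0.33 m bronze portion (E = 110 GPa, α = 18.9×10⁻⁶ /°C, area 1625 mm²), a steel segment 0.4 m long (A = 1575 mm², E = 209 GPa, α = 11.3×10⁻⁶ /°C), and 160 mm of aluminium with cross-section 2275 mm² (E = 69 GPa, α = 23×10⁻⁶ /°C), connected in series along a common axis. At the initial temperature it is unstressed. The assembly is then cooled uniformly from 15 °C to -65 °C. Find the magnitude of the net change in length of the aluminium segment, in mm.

|ΔL| ≈ 0.00591 mm

With the walls removed the bar would change length by δ_free = Σ αᵢΔT Lᵢ = 18.9×10⁻⁶×80×330 + 11.3×10⁻⁶×80×400 + 23×10⁻⁶×80×160 = 1.155 mm.
Since the ends are fixed, an axial force P builds up, equal in every segment, with P · Σ Lᵢ/(AᵢEᵢ) = δ_free.
Σ Lᵢ/(AᵢEᵢ) = 330/(1625×110×10³) + 400/(1575×209×10³) + 160/(2275×69×10³) = 4.081×10⁻⁶ mm/N.
So P = 1.155 / 4.081×10⁻⁶ = 283 kN, tensile.
For the aluminium segment, free thermal change = 23×10⁻⁶×80×160 = 0.2944 mm and elastic change from P = 283000×160/(2275×69×10³) = 0.2885 mm; these oppose, so the net change is 0.00591 mm (segment shortens).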